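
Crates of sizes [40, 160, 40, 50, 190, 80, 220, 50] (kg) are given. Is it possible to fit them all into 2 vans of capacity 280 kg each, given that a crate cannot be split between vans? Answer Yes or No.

Total = 830 kg; ⌈830/280⌉ = 3.
At least 3 vans are required, but only 2 are allowed.

No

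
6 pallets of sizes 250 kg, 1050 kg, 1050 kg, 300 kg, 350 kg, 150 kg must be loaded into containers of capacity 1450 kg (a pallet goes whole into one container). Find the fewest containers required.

3

Total = 1050 + 1050 + 350 + 300 + 250 + 150 = 3150 kg.
Lower bound: ⌈3150/1450⌉ = 3 containers.
A packing using 3 containers:
  container 1: 1050 + 350 = 1400
  container 2: 1050 + 300 = 1350
  container 3: 250 + 150 = 400
This matches the lower bound, so 3 is optimal.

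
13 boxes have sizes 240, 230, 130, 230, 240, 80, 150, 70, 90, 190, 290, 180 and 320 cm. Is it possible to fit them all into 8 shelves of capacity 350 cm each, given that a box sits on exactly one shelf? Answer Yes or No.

A valid assignment using 8 shelves:
  shelf 1: 320 = 320
  shelf 2: 290 = 290
  shelf 3: 240 + 90 = 330
  shelf 4: 240 + 80 = 320
  shelf 5: 230 + 70 = 300
  shelf 6: 230 = 230
  shelf 7: 190 + 150 = 340
  shelf 8: 180 + 130 = 310
Every load is within 350 cm, so 8 shelves suffice.

Yes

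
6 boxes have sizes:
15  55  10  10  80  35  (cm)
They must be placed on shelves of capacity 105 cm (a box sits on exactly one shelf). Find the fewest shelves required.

2

Total = 80 + 55 + 35 + 15 + 10 + 10 = 205 cm.
Lower bound: ⌈205/105⌉ = 2 shelves.
A packing using 2 shelves:
  shelf 1: 80 + 15 + 10 = 105
  shelf 2: 55 + 35 + 10 = 100
This matches the lower bound, so 2 is optimal.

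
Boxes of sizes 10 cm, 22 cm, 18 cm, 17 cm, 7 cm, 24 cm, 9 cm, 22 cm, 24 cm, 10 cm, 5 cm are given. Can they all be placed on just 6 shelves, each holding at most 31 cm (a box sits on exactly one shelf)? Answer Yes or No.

A valid assignment using 6 shelves:
  shelf 1: 24 + 7 = 31
  shelf 2: 24 + 5 = 29
  shelf 3: 22 + 9 = 31
  shelf 4: 22 = 22
  shelf 5: 18 + 10 = 28
  shelf 6: 17 + 10 = 27
Every load is within 31 cm, so 6 shelves suffice.

Yes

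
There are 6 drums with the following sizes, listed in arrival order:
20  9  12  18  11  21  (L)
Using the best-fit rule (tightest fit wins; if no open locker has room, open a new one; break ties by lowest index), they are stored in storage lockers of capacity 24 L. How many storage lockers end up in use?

5

  20 → locker 1 (new)  [load 20/24]
  9 → locker 2 (new)  [load 9/24]
  12 → locker 2  [load 21/24]
  18 → locker 3 (new)  [load 18/24]
  11 → locker 4 (new)  [load 11/24]
  21 → locker 5 (new)  [load 21/24]
5 storage lockers opened.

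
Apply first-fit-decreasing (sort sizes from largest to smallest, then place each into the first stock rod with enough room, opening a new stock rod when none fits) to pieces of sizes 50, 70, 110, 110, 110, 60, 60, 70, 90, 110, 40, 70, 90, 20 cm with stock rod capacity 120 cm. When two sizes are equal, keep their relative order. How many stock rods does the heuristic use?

Sorted descending: 110, 110, 110, 110, 90, 90, 70, 70, 70, 60, 60, 50, 40, 20.
  110 → stock rod 1 (new)  [load 110/120]
  110 → stock rod 2 (new)  [load 110/120]
  110 → stock rod 3 (new)  [load 110/120]
  110 → stock rod 4 (new)  [load 110/120]
  90 → stock rod 5 (new)  [load 90/120]
  90 → stock rod 6 (new)  [load 90/120]
  70 → stock rod 7 (new)  [load 70/120]
  70 → stock rod 8 (new)  [load 70/120]
  70 → stock rod 9 (new)  [load 70/120]
  60 → stock rod 10 (new)  [load 60/120]
  60 → stock rod 10  [load 120/120]
  50 → stock rod 7  [load 120/120]
  40 → stock rod 8  [load 110/120]
  20 → stock rod 5  [load 110/120]
10 stock rods opened.

10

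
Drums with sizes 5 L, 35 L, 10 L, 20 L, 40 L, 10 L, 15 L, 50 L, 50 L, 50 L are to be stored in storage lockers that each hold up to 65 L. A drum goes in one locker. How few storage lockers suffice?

Total = 50 + 50 + 50 + 40 + 35 + 20 + 15 + 10 + 10 + 5 = 285 L.
Lower bound: ⌈285/65⌉ = 5 storage lockers.
A packing using 5 storage lockers:
  locker 1: 50 + 15 = 65
  locker 2: 50 + 10 + 5 = 65
  locker 3: 50 + 10 = 60
  locker 4: 40 + 20 = 60
  locker 5: 35 = 35
This matches the lower bound, so 5 is optimal.

5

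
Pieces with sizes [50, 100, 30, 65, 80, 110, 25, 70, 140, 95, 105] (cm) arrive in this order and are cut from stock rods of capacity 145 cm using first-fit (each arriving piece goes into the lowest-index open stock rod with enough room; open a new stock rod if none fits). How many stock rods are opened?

  50 → stock rod 1 (new)  [load 50/145]
  100 → stock rod 2 (new)  [load 100/145]
  30 → stock rod 1  [load 80/145]
  65 → stock rod 1  [load 145/145]
  80 → stock rod 3 (new)  [load 80/145]
  110 → stock rod 4 (new)  [load 110/145]
  25 → stock rod 2  [load 125/145]
  70 → stock rod 5 (new)  [load 70/145]
  140 → stock rod 6 (new)  [load 140/145]
  95 → stock rod 7 (new)  [load 95/145]
  105 → stock rod 8 (new)  [load 105/145]
8 stock rods opened.

8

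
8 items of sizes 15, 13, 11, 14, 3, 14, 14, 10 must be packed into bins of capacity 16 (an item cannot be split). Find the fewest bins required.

7

Total = 15 + 14 + 14 + 14 + 13 + 11 + 10 + 3 = 94.
Lower bound: ⌈94/16⌉ = 6 bins.
Also, 7 items each exceed 8, and no two of those can share a bin, so at least 7 bins are needed.
A packing using 7 bins:
  bin 1: 15 = 15
  bin 2: 14 = 14
  bin 3: 14 = 14
  bin 4: 14 = 14
  bin 5: 13 + 3 = 16
  bin 6: 11 = 11
  bin 7: 10 = 10
This matches the lower bound, so 7 is optimal.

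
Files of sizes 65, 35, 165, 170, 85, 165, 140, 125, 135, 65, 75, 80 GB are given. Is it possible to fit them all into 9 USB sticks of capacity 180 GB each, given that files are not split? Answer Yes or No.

Yes

A valid assignment using 9 USB sticks:
  USB stick 1: 170 = 170
  USB stick 2: 165 = 165
  USB stick 3: 165 = 165
  USB stick 4: 140 + 35 = 175
  USB stick 5: 135 = 135
  USB stick 6: 125 = 125
  USB stick 7: 85 + 80 = 165
  USB stick 8: 75 + 65 = 140
  USB stick 9: 65 = 65
Every load is within 180 GB, so 9 USB sticks suffice.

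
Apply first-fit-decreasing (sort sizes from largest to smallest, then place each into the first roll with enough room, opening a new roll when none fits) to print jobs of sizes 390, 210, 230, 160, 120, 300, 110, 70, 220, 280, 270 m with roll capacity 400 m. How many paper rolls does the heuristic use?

Sorted descending: 390, 300, 280, 270, 230, 220, 210, 160, 120, 110, 70.
  390 → roll 1 (new)  [load 390/400]
  300 → roll 2 (new)  [load 300/400]
  280 → roll 3 (new)  [load 280/400]
  270 → roll 4 (new)  [load 270/400]
  230 → roll 5 (new)  [load 230/400]
  220 → roll 6 (new)  [load 220/400]
  210 → roll 7 (new)  [load 210/400]
  160 → roll 5  [load 390/400]
  120 → roll 3  [load 400/400]
  110 → roll 4  [load 380/400]
  70 → roll 2  [load 370/400]
7 paper rolls opened.

7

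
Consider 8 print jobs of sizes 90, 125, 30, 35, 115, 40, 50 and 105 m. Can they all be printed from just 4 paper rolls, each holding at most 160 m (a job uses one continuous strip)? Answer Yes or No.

Yes

A valid assignment using 4 paper rolls:
  roll 1: 125 + 35 = 160
  roll 2: 115 + 40 = 155
  roll 3: 105 + 50 = 155
  roll 4: 90 + 30 = 120
Every load is within 160 m, so 4 paper rolls suffice.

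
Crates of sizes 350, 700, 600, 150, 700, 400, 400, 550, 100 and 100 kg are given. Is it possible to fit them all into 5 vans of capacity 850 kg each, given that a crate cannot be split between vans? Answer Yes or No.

No

Total = 4050 kg; ⌈4050/850⌉ = 5.
The bound of 5 does not rule out 5, but exhaustive search shows no assignment into 5 vans of capacity 850 kg exists — the minimum is 6.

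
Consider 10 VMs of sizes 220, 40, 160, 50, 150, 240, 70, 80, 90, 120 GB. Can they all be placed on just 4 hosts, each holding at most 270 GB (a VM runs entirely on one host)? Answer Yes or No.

Total = 1220 GB; ⌈1220/270⌉ = 5.
At least 5 hosts are required, but only 4 are allowed.

No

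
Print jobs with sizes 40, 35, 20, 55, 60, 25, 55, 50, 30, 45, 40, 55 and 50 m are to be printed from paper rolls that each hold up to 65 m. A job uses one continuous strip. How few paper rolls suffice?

10

Total = 60 + 55 + 55 + 55 + 50 + 50 + 45 + 40 + 40 + 35 + 30 + 25 + 20 = 560 m.
Lower bound: ⌈560/65⌉ = 9 paper rolls.
Also, 10 print jobs each exceed 65/2 m, and no two of those can share a roll, so at least 10 paper rolls are needed.
A packing using 10 paper rolls:
  roll 1: 60 = 60
  roll 2: 55 = 55
  roll 3: 55 = 55
  roll 4: 55 = 55
  roll 5: 50 = 50
  roll 6: 50 = 50
  roll 7: 45 + 20 = 65
  roll 8: 40 + 25 = 65
  roll 9: 40 = 40
  roll 10: 35 + 30 = 65
This matches the lower bound, so 10 is optimal.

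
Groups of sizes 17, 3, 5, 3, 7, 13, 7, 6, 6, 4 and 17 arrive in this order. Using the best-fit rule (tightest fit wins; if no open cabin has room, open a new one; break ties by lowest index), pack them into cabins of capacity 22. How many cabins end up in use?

  17 → cabin 1 (new)  [load 17/22]
  3 → cabin 1  [load 20/22]
  5 → cabin 2 (new)  [load 5/22]
  3 → cabin 2  [load 8/22]
  7 → cabin 2  [load 15/22]
  13 → cabin 3 (new)  [load 13/22]
  7 → cabin 2  [load 22/22]
  6 → cabin 3  [load 19/22]
  6 → cabin 4 (new)  [load 6/22]
  4 → cabin 4  [load 10/22]
  17 → cabin 5 (new)  [load 17/22]
5 cabins opened.

5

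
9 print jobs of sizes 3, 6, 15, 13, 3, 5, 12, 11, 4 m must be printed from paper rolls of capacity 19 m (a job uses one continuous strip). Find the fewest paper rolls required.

4

Total = 15 + 13 + 12 + 11 + 6 + 5 + 4 + 3 + 3 = 72 m.
Lower bound: ⌈72/19⌉ = 4 paper rolls.
A packing using 4 paper rolls:
  roll 1: 15 + 4 = 19
  roll 2: 13 + 6 = 19
  roll 3: 12 + 5 = 17
  roll 4: 11 + 3 + 3 = 17
This matches the lower bound, so 4 is optimal.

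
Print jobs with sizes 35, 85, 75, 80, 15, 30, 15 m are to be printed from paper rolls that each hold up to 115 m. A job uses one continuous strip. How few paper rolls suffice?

3

Total = 85 + 80 + 75 + 35 + 30 + 15 + 15 = 335 m.
Lower bound: ⌈335/115⌉ = 3 paper rolls.
A packing using 3 paper rolls:
  roll 1: 85 + 30 = 115
  roll 2: 80 + 35 = 115
  roll 3: 75 + 15 + 15 = 105
This matches the lower bound, so 3 is optimal.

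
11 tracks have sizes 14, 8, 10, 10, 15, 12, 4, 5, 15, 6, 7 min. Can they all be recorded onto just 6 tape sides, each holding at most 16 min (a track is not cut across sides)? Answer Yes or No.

No

Total = 106 min; ⌈106/16⌉ = 7.
At least 7 tape sides are required, but only 6 are allowed.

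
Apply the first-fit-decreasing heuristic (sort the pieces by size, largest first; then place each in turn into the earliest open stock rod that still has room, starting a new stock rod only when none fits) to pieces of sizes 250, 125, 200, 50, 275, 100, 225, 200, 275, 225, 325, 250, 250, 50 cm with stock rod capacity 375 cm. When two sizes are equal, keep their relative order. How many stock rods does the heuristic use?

10

Sorted descending: 325, 275, 275, 250, 250, 250, 225, 225, 200, 200, 125, 100, 50, 50.
  325 → stock rod 1 (new)  [load 325/375]
  275 → stock rod 2 (new)  [load 275/375]
  275 → stock rod 3 (new)  [load 275/375]
  250 → stock rod 4 (new)  [load 250/375]
  250 → stock rod 5 (new)  [load 250/375]
  250 → stock rod 6 (new)  [load 250/375]
  225 → stock rod 7 (new)  [load 225/375]
  225 → stock rod 8 (new)  [load 225/375]
  200 → stock rod 9 (new)  [load 200/375]
  200 → stock rod 10 (new)  [load 200/375]
  125 → stock rod 4  [load 375/375]
  100 → stock rod 2  [load 375/375]
  50 → stock rod 1  [load 375/375]
  50 → stock rod 3  [load 325/375]
10 stock rods opened.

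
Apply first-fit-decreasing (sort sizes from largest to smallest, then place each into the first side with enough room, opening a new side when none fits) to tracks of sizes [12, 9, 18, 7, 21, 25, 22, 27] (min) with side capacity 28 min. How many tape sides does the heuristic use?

6

Sorted descending: 27, 25, 22, 21, 18, 12, 9, 7.
  27 → side 1 (new)  [load 27/28]
  25 → side 2 (new)  [load 25/28]
  22 → side 3 (new)  [load 22/28]
  21 → side 4 (new)  [load 21/28]
  18 → side 5 (new)  [load 18/28]
  12 → side 6 (new)  [load 12/28]
  9 → side 5  [load 27/28]
  7 → side 4  [load 28/28]
6 tape sides opened.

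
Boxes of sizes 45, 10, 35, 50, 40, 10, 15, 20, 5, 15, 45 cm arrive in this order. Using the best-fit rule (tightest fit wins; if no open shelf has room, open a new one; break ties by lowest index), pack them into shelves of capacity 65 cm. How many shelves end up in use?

5

  45 → shelf 1 (new)  [load 45/65]
  10 → shelf 1  [load 55/65]
  35 → shelf 2 (new)  [load 35/65]
  50 → shelf 3 (new)  [load 50/65]
  40 → shelf 4 (new)  [load 40/65]
  10 → shelf 1  [load 65/65]
  15 → shelf 3  [load 65/65]
  20 → shelf 4  [load 60/65]
  5 → shelf 4  [load 65/65]
  15 → shelf 2  [load 50/65]
  45 → shelf 5 (new)  [load 45/65]
5 shelves opened.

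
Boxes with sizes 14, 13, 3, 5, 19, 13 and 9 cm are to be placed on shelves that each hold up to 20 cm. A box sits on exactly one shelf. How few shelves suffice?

Total = 19 + 14 + 13 + 13 + 9 + 5 + 3 = 76 cm.
Lower bound: ⌈76/20⌉ = 4 shelves.
A packing using 5 shelves:
  shelf 1: 19 = 19
  shelf 2: 14 + 5 = 19
  shelf 3: 13 + 3 = 16
  shelf 4: 13 = 13
  shelf 5: 9 = 9
No arrangement into 4 shelves stays within capacity, so 5 is optimal.

5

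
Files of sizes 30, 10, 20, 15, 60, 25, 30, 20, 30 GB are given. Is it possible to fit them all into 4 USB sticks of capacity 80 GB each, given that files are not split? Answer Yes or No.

A valid assignment using 3 USB sticks:
  USB stick 1: 60 + 20 = 80
  USB stick 2: 30 + 30 + 20 = 80
  USB stick 3: 30 + 25 + 15 + 10 = 80
That uses only 3 ≤ 4, so 4 USB sticks are enough.

Yes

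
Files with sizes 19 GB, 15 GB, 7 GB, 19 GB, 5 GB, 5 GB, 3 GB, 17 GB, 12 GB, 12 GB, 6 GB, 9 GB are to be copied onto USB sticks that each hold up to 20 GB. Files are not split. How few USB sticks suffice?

Total = 19 + 19 + 17 + 15 + 12 + 12 + 9 + 7 + 6 + 5 + 5 + 3 = 129 GB.
Lower bound: ⌈129/20⌉ = 7 USB sticks.
A packing using 7 USB sticks:
  USB stick 1: 19 = 19
  USB stick 2: 19 = 19
  USB stick 3: 17 + 3 = 20
  USB stick 4: 15 + 5 = 20
  USB stick 5: 12 + 7 = 19
  USB stick 6: 12 + 6 = 18
  USB stick 7: 9 + 5 = 14
This matches the lower bound, so 7 is optimal.

7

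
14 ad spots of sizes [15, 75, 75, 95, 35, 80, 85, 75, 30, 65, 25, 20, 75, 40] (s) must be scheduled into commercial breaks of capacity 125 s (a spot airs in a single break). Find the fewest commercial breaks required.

8

Total = 95 + 85 + 80 + 75 + 75 + 75 + 75 + 65 + 40 + 35 + 30 + 25 + 20 + 15 = 790 s.
Lower bound: ⌈790/125⌉ = 7 commercial breaks.
Also, 8 ad spots each exceed 125/2 s, and no two of those can share a break, so at least 8 commercial breaks are needed.
A packing using 8 commercial breaks:
  break 1: 95 + 30 = 125
  break 2: 85 + 40 = 125
  break 3: 80 + 35 = 115
  break 4: 75 + 25 + 20 = 120
  break 5: 75 + 15 = 90
  break 6: 75 = 75
  break 7: 75 = 75
  break 8: 65 = 65
This matches the lower bound, so 8 is optimal.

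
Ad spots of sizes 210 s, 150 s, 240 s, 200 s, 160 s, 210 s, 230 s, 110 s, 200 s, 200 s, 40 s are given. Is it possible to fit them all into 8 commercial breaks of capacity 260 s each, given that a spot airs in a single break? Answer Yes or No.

No

Total = 1950 s; ⌈1950/260⌉ = 8.
9 ad spots each exceed half the capacity and cannot share a break, forcing at least 9 commercial breaks.
At least 9 commercial breaks are required, but only 8 are allowed.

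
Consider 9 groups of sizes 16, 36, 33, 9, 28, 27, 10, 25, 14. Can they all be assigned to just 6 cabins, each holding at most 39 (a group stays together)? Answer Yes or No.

Yes

A valid assignment using 6 cabins:
  cabin 1: 36 = 36
  cabin 2: 33 = 33
  cabin 3: 28 + 10 = 38
  cabin 4: 27 + 9 = 36
  cabin 5: 25 + 14 = 39
  cabin 6: 16 = 16
Every load is within 39, so 6 cabins suffice.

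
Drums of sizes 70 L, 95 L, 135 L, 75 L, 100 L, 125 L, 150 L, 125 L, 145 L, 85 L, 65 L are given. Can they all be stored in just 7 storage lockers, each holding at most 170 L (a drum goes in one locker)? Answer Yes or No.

No

Total = 1170 L; ⌈1170/170⌉ = 7.
The bound of 7 does not rule out 7, but exhaustive search shows no assignment into 7 storage lockers of capacity 170 L exists — the minimum is 8.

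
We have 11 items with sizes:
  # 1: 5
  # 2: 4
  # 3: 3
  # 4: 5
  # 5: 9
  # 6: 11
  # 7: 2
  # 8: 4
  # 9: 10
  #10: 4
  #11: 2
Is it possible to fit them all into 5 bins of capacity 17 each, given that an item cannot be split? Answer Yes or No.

A valid assignment using 4 bins:
  bin 1: 11 + 5 = 16
  bin 2: 10 + 5 + 2 = 17
  bin 3: 9 + 4 + 4 = 17
  bin 4: 4 + 3 + 2 = 9
That uses only 4 ≤ 5, so 5 bins are enough.

Yes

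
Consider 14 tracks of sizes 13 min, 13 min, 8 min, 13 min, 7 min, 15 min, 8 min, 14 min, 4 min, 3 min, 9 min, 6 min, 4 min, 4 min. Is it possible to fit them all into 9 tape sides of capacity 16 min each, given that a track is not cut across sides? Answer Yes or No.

Yes

A valid assignment using 9 tape sides:
  side 1: 15 = 15
  side 2: 14 = 14
  side 3: 13 + 3 = 16
  side 4: 13 = 13
  side 5: 13 = 13
  side 6: 9 + 7 = 16
  side 7: 8 + 8 = 16
  side 8: 6 + 4 + 4 = 14
  side 9: 4 = 4
Every load is within 16 min, so 9 tape sides suffice.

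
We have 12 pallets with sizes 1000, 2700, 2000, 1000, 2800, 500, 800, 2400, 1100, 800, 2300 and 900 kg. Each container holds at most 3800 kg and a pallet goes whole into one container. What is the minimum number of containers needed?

Total = 2800 + 2700 + 2400 + 2300 + 2000 + 1100 + 1000 + 1000 + 900 + 800 + 800 + 500 = 18300 kg.
Lower bound: ⌈18300/3800⌉ = 5 containers.
A packing using 5 containers:
  container 1: 2800 + 1000 = 3800
  container 2: 2700 + 1100 = 3800
  container 3: 2400 + 1000 = 3400
  container 4: 2300 + 900 + 500 = 3700
  container 5: 2000 + 800 + 800 = 3600
This matches the lower bound, so 5 is optimal.

5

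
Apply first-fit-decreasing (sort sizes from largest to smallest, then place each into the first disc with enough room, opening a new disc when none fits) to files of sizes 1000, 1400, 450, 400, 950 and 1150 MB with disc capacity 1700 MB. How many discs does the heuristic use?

Sorted descending: 1400, 1150, 1000, 950, 450, 400.
  1400 → disc 1 (new)  [load 1400/1700]
  1150 → disc 2 (new)  [load 1150/1700]
  1000 → disc 3 (new)  [load 1000/1700]
  950 → disc 4 (new)  [load 950/1700]
  450 → disc 2  [load 1600/1700]
  400 → disc 3  [load 1400/1700]
4 discs opened.

4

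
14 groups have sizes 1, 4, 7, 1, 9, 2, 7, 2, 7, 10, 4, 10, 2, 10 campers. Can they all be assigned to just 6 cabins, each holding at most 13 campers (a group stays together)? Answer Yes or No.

Total = 76 campers; ⌈76/13⌉ = 6.
7 groups each exceed half the capacity and cannot share a cabin, forcing at least 7 cabins.
At least 7 cabins are required, but only 6 are allowed.

No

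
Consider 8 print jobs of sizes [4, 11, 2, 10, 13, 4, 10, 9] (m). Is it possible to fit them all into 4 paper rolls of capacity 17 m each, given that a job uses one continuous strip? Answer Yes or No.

Total = 63 m; ⌈63/17⌉ = 4.
5 print jobs each exceed half the capacity and cannot share a roll, forcing at least 5 paper rolls.
At least 5 paper rolls are required, but only 4 are allowed.

No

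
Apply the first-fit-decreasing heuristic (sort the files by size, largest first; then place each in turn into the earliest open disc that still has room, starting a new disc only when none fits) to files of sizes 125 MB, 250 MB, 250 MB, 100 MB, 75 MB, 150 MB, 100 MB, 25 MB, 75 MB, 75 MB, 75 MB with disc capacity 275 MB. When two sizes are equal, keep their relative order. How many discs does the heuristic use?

Sorted descending: 250, 250, 150, 125, 100, 100, 75, 75, 75, 75, 25.
  250 → disc 1 (new)  [load 250/275]
  250 → disc 2 (new)  [load 250/275]
  150 → disc 3 (new)  [load 150/275]
  125 → disc 3  [load 275/275]
  100 → disc 4 (new)  [load 100/275]
  100 → disc 4  [load 200/275]
  75 → disc 4  [load 275/275]
  75 → disc 5 (new)  [load 75/275]
  75 → disc 5  [load 150/275]
  75 → disc 5  [load 225/275]
  25 → disc 1  [load 275/275]
5 discs opened.

5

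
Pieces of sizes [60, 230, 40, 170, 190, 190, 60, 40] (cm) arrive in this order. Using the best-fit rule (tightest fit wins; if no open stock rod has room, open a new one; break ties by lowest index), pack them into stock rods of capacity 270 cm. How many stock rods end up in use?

4

  60 → stock rod 1 (new)  [load 60/270]
  230 → stock rod 2 (new)  [load 230/270]
  40 → stock rod 2  [load 270/270]
  170 → stock rod 1  [load 230/270]
  190 → stock rod 3 (new)  [load 190/270]
  190 → stock rod 4 (new)  [load 190/270]
  60 → stock rod 3  [load 250/270]
  40 → stock rod 1  [load 270/270]
4 stock rods opened.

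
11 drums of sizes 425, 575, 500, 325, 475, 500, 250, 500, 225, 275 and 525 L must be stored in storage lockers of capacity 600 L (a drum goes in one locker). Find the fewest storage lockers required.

Total = 575 + 525 + 500 + 500 + 500 + 475 + 425 + 325 + 275 + 250 + 225 = 4575 L.
Lower bound: ⌈4575/600⌉ = 8 storage lockers.
A packing using 9 storage lockers:
  locker 1: 575 = 575
  locker 2: 525 = 525
  locker 3: 500 = 500
  locker 4: 500 = 500
  locker 5: 500 = 500
  locker 6: 475 = 475
  locker 7: 425 = 425
  locker 8: 325 + 275 = 600
  locker 9: 250 + 225 = 475
No arrangement into 8 storage lockers stays within capacity, so 9 is optimal.

9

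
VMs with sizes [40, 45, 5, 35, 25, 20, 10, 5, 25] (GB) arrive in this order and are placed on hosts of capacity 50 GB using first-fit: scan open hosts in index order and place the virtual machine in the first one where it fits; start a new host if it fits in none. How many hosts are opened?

5

  40 → host 1 (new)  [load 40/50]
  45 → host 2 (new)  [load 45/50]
  5 → host 1  [load 45/50]
  35 → host 3 (new)  [load 35/50]
  25 → host 4 (new)  [load 25/50]
  20 → host 4  [load 45/50]
  10 → host 3  [load 45/50]
  5 → host 1  [load 50/50]
  25 → host 5 (new)  [load 25/50]
5 hosts opened.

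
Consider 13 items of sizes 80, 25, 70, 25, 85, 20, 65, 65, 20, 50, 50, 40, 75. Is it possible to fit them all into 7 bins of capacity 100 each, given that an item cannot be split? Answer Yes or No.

No

Total = 670; ⌈670/100⌉ = 7.
The bound of 7 does not rule out 7, but exhaustive search shows no assignment into 7 bins of capacity 100 exists — the minimum is 8.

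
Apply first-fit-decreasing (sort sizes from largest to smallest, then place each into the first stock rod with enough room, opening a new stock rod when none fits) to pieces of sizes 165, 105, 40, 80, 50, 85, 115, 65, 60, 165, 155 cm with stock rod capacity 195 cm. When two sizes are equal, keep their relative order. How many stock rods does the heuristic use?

Sorted descending: 165, 165, 155, 115, 105, 85, 80, 65, 60, 50, 40.
  165 → stock rod 1 (new)  [load 165/195]
  165 → stock rod 2 (new)  [load 165/195]
  155 → stock rod 3 (new)  [load 155/195]
  115 → stock rod 4 (new)  [load 115/195]
  105 → stock rod 5 (new)  [load 105/195]
  85 → stock rod 5  [load 190/195]
  80 → stock rod 4  [load 195/195]
  65 → stock rod 6 (new)  [load 65/195]
  60 → stock rod 6  [load 125/195]
  50 → stock rod 6  [load 175/195]
  40 → stock rod 3  [load 195/195]
6 stock rods opened.

6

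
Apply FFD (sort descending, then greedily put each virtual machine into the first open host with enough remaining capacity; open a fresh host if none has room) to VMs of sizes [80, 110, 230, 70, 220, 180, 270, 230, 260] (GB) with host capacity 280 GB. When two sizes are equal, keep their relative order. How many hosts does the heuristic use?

Sorted descending: 270, 260, 230, 230, 220, 180, 110, 80, 70.
  270 → host 1 (new)  [load 270/280]
  260 → host 2 (new)  [load 260/280]
  230 → host 3 (new)  [load 230/280]
  230 → host 4 (new)  [load 230/280]
  220 → host 5 (new)  [load 220/280]
  180 → host 6 (new)  [load 180/280]
  110 → host 7 (new)  [load 110/280]
  80 → host 6  [load 260/280]
  70 → host 7  [load 180/280]
7 hosts opened.

7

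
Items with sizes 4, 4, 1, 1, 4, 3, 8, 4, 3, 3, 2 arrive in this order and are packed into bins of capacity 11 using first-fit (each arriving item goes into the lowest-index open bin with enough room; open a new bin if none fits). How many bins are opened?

4

  4 → bin 1 (new)  [load 4/11]
  4 → bin 1  [load 8/11]
  1 → bin 1  [load 9/11]
  1 → bin 1  [load 10/11]
  4 → bin 2 (new)  [load 4/11]
  3 → bin 2  [load 7/11]
  8 → bin 3 (new)  [load 8/11]
  4 → bin 2  [load 11/11]
  3 → bin 3  [load 11/11]
  3 → bin 4 (new)  [load 3/11]
  2 → bin 4  [load 5/11]
4 bins opened.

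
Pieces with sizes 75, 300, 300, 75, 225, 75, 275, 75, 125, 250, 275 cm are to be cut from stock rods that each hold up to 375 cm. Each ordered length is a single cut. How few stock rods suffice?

Total = 300 + 300 + 275 + 275 + 250 + 225 + 125 + 75 + 75 + 75 + 75 = 2050 cm.
Lower bound: ⌈2050/375⌉ = 6 stock rods.
A packing using 6 stock rods:
  stock rod 1: 300 + 75 = 375
  stock rod 2: 300 + 75 = 375
  stock rod 3: 275 + 75 = 350
  stock rod 4: 275 + 75 = 350
  stock rod 5: 250 + 125 = 375
  stock rod 6: 225 = 225
This matches the lower bound, so 6 is optimal.

6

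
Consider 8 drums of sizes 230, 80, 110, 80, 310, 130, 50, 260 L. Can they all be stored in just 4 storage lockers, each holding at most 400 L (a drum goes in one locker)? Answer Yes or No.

Yes

A valid assignment using 4 storage lockers:
  locker 1: 310 + 80 = 390
  locker 2: 260 + 130 = 390
  locker 3: 230 + 110 + 50 = 390
  locker 4: 80 = 80
Every load is within 400 L, so 4 storage lockers suffice.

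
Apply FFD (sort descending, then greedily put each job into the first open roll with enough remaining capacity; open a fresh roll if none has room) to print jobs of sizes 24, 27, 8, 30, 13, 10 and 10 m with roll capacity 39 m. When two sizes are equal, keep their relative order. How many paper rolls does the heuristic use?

Sorted descending: 30, 27, 24, 13, 10, 10, 8.
  30 → roll 1 (new)  [load 30/39]
  27 → roll 2 (new)  [load 27/39]
  24 → roll 3 (new)  [load 24/39]
  13 → roll 3  [load 37/39]
  10 → roll 2  [load 37/39]
  10 → roll 4 (new)  [load 10/39]
  8 → roll 1  [load 38/39]
4 paper rolls opened.

4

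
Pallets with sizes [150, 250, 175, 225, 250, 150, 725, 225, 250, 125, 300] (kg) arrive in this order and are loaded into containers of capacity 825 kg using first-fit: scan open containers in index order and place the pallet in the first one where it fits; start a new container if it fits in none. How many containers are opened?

4

  150 → container 1 (new)  [load 150/825]
  250 → container 1  [load 400/825]
  175 → container 1  [load 575/825]
  225 → container 1  [load 800/825]
  250 → container 2 (new)  [load 250/825]
  150 → container 2  [load 400/825]
  725 → container 3 (new)  [load 725/825]
  225 → container 2  [load 625/825]
  250 → container 4 (new)  [load 250/825]
  125 → container 2  [load 750/825]
  300 → container 4  [load 550/825]
4 containers opened.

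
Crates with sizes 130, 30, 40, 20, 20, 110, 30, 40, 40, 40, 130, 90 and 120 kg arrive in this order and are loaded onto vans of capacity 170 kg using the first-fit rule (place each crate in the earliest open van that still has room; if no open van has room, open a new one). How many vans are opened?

6

  130 → van 1 (new)  [load 130/170]
  30 → van 1  [load 160/170]
  40 → van 2 (new)  [load 40/170]
  20 → van 2  [load 60/170]
  20 → van 2  [load 80/170]
  110 → van 3 (new)  [load 110/170]
  30 → van 2  [load 110/170]
  40 → van 2  [load 150/170]
  40 → van 3  [load 150/170]
  40 → van 4 (new)  [load 40/170]
  130 → van 4  [load 170/170]
  90 → van 5 (new)  [load 90/170]
  120 → van 6 (new)  [load 120/170]
6 vans opened.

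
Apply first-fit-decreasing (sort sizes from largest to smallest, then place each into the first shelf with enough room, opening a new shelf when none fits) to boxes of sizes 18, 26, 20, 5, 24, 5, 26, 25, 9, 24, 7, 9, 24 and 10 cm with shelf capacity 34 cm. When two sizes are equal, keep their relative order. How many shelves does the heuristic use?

Sorted descending: 26, 26, 25, 24, 24, 24, 20, 18, 10, 9, 9, 7, 5, 5.
  26 → shelf 1 (new)  [load 26/34]
  26 → shelf 2 (new)  [load 26/34]
  25 → shelf 3 (new)  [load 25/34]
  24 → shelf 4 (new)  [load 24/34]
  24 → shelf 5 (new)  [load 24/34]
  24 → shelf 6 (new)  [load 24/34]
  20 → shelf 7 (new)  [load 20/34]
  18 → shelf 8 (new)  [load 18/34]
  10 → shelf 4  [load 34/34]
  9 → shelf 3  [load 34/34]
  9 → shelf 5  [load 33/34]
  7 → shelf 1  [load 33/34]
  5 → shelf 2  [load 31/34]
  5 → shelf 6  [load 29/34]
8 shelves opened.

8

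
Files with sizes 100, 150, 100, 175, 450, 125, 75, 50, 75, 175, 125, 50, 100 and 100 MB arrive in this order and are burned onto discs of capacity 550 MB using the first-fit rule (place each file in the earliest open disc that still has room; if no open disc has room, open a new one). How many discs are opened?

  100 → disc 1 (new)  [load 100/550]
  150 → disc 1  [load 250/550]
  100 → disc 1  [load 350/550]
  175 → disc 1  [load 525/550]
  450 → disc 2 (new)  [load 450/550]
  125 → disc 3 (new)  [load 125/550]
  75 → disc 2  [load 525/550]
  50 → disc 3  [load 175/550]
  75 → disc 3  [load 250/550]
  175 → disc 3  [load 425/550]
  125 → disc 3  [load 550/550]
  50 → disc 4 (new)  [load 50/550]
  100 → disc 4  [load 150/550]
  100 → disc 4  [load 250/550]
4 discs opened.

4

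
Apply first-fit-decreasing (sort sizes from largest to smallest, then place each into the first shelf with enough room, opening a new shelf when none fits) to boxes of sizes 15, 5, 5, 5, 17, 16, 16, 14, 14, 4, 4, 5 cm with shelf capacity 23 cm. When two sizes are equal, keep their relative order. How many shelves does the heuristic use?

6

Sorted descending: 17, 16, 16, 15, 14, 14, 5, 5, 5, 5, 4, 4.
  17 → shelf 1 (new)  [load 17/23]
  16 → shelf 2 (new)  [load 16/23]
  16 → shelf 3 (new)  [load 16/23]
  15 → shelf 4 (new)  [load 15/23]
  14 → shelf 5 (new)  [load 14/23]
  14 → shelf 6 (new)  [load 14/23]
  5 → shelf 1  [load 22/23]
  5 → shelf 2  [load 21/23]
  5 → shelf 3  [load 21/23]
  5 → shelf 4  [load 20/23]
  4 → shelf 5  [load 18/23]
  4 → shelf 5  [load 22/23]
6 shelves opened.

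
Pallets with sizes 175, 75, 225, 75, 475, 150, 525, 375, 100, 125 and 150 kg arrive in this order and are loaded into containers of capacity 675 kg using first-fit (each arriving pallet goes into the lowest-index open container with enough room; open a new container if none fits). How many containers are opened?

  175 → container 1 (new)  [load 175/675]
  75 → container 1  [load 250/675]
  225 → container 1  [load 475/675]
  75 → container 1  [load 550/675]
  475 → container 2 (new)  [load 475/675]
  150 → container 2  [load 625/675]
  525 → container 3 (new)  [load 525/675]
  375 → container 4 (new)  [load 375/675]
  100 → container 1  [load 650/675]
  125 → container 3  [load 650/675]
  150 → container 4  [load 525/675]
4 containers opened.

4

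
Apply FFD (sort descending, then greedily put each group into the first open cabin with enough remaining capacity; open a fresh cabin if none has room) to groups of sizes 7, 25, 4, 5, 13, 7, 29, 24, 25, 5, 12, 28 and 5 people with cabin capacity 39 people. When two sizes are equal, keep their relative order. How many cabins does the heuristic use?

5

Sorted descending: 29, 28, 25, 25, 24, 13, 12, 7, 7, 5, 5, 5, 4.
  29 → cabin 1 (new)  [load 29/39]
  28 → cabin 2 (new)  [load 28/39]
  25 → cabin 3 (new)  [load 25/39]
  25 → cabin 4 (new)  [load 25/39]
  24 → cabin 5 (new)  [load 24/39]
  13 → cabin 3  [load 38/39]
  12 → cabin 4  [load 37/39]
  7 → cabin 1  [load 36/39]
  7 → cabin 2  [load 35/39]
  5 → cabin 5  [load 29/39]
  5 → cabin 5  [load 34/39]
  5 → cabin 5  [load 39/39]
  4 → cabin 2  [load 39/39]
5 cabins opened.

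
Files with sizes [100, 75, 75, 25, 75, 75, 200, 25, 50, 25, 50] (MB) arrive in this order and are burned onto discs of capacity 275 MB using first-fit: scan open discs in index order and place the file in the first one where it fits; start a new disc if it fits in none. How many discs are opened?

  100 → disc 1 (new)  [load 100/275]
  75 → disc 1  [load 175/275]
  75 → disc 1  [load 250/275]
  25 → disc 1  [load 275/275]
  75 → disc 2 (new)  [load 75/275]
  75 → disc 2  [load 150/275]
  200 → disc 3 (new)  [load 200/275]
  25 → disc 2  [load 175/275]
  50 → disc 2  [load 225/275]
  25 → disc 2  [load 250/275]
  50 → disc 3  [load 250/275]
3 discs opened.

3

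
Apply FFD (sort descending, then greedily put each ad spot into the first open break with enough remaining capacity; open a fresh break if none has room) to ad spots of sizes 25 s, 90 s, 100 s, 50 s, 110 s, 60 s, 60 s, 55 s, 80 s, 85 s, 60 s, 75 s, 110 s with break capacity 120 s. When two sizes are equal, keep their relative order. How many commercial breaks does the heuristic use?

10

Sorted descending: 110, 110, 100, 90, 85, 80, 75, 60, 60, 60, 55, 50, 25.
  110 → break 1 (new)  [load 110/120]
  110 → break 2 (new)  [load 110/120]
  100 → break 3 (new)  [load 100/120]
  90 → break 4 (new)  [load 90/120]
  85 → break 5 (new)  [load 85/120]
  80 → break 6 (new)  [load 80/120]
  75 → break 7 (new)  [load 75/120]
  60 → break 8 (new)  [load 60/120]
  60 → break 8  [load 120/120]
  60 → break 9 (new)  [load 60/120]
  55 → break 9  [load 115/120]
  50 → break 10 (new)  [load 50/120]
  25 → break 4  [load 115/120]
10 commercial breaks opened.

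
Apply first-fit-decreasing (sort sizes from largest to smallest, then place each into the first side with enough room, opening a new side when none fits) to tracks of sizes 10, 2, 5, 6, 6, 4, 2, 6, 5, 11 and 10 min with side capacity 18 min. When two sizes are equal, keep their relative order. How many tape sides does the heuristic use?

Sorted descending: 11, 10, 10, 6, 6, 6, 5, 5, 4, 2, 2.
  11 → side 1 (new)  [load 11/18]
  10 → side 2 (new)  [load 10/18]
  10 → side 3 (new)  [load 10/18]
  6 → side 1  [load 17/18]
  6 → side 2  [load 16/18]
  6 → side 3  [load 16/18]
  5 → side 4 (new)  [load 5/18]
  5 → side 4  [load 10/18]
  4 → side 4  [load 14/18]
  2 → side 2  [load 18/18]
  2 → side 3  [load 18/18]
4 tape sides opened.

4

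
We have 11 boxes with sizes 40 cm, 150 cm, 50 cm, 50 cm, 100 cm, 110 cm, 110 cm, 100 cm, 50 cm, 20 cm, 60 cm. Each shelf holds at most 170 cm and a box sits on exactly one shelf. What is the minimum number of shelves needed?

6

Total = 150 + 110 + 110 + 100 + 100 + 60 + 50 + 50 + 50 + 40 + 20 = 840 cm.
Lower bound: ⌈840/170⌉ = 5 shelves.
A packing using 6 shelves:
  shelf 1: 150 + 20 = 170
  shelf 2: 110 + 60 = 170
  shelf 3: 110 + 50 = 160
  shelf 4: 100 + 50 = 150
  shelf 5: 100 + 50 = 150
  shelf 6: 40 = 40
No arrangement into 5 shelves stays within capacity, so 6 is optimal.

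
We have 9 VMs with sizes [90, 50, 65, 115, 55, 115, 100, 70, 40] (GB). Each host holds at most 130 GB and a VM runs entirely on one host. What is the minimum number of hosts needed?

Total = 115 + 115 + 100 + 90 + 70 + 65 + 55 + 50 + 40 = 700 GB.
Lower bound: ⌈700/130⌉ = 6 hosts.
A packing using 6 hosts:
  host 1: 115 = 115
  host 2: 115 = 115
  host 3: 100 = 100
  host 4: 90 + 40 = 130
  host 5: 70 + 55 = 125
  host 6: 65 + 50 = 115
This matches the lower bound, so 6 is optimal.

6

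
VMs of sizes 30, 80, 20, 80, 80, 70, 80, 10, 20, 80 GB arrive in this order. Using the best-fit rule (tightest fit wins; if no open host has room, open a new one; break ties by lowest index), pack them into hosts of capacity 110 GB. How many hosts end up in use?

  30 → host 1 (new)  [load 30/110]
  80 → host 1  [load 110/110]
  20 → host 2 (new)  [load 20/110]
  80 → host 2  [load 100/110]
  80 → host 3 (new)  [load 80/110]
  70 → host 4 (new)  [load 70/110]
  80 → host 5 (new)  [load 80/110]
  10 → host 2  [load 110/110]
  20 → host 3  [load 100/110]
  80 → host 6 (new)  [load 80/110]
6 hosts opened.

6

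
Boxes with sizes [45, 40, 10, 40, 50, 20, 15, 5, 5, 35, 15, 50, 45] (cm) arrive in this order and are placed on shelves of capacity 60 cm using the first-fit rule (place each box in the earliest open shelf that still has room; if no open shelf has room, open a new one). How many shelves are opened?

  45 → shelf 1 (new)  [load 45/60]
  40 → shelf 2 (new)  [load 40/60]
  10 → shelf 1  [load 55/60]
  40 → shelf 3 (new)  [load 40/60]
  50 → shelf 4 (new)  [load 50/60]
  20 → shelf 2  [load 60/60]
  15 → shelf 3  [load 55/60]
  5 → shelf 1  [load 60/60]
  5 → shelf 3  [load 60/60]
  35 → shelf 5 (new)  [load 35/60]
  15 → shelf 5  [load 50/60]
  50 → shelf 6 (new)  [load 50/60]
  45 → shelf 7 (new)  [load 45/60]
7 shelves opened.

7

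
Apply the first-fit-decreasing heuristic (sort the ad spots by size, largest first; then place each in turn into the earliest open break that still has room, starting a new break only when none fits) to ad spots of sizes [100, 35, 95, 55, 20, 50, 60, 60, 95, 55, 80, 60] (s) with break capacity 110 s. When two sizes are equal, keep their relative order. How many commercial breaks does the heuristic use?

8

Sorted descending: 100, 95, 95, 80, 60, 60, 60, 55, 55, 50, 35, 20.
  100 → break 1 (new)  [load 100/110]
  95 → break 2 (new)  [load 95/110]
  95 → break 3 (new)  [load 95/110]
  80 → break 4 (new)  [load 80/110]
  60 → break 5 (new)  [load 60/110]
  60 → break 6 (new)  [load 60/110]
  60 → break 7 (new)  [load 60/110]
  55 → break 8 (new)  [load 55/110]
  55 → break 8  [load 110/110]
  50 → break 5  [load 110/110]
  35 → break 6  [load 95/110]
  20 → break 4  [load 100/110]
8 commercial breaks opened.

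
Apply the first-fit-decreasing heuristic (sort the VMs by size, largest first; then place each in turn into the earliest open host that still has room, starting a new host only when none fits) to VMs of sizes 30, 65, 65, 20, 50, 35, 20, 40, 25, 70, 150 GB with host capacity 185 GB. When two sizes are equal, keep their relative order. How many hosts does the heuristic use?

4

Sorted descending: 150, 70, 65, 65, 50, 40, 35, 30, 25, 20, 20.
  150 → host 1 (new)  [load 150/185]
  70 → host 2 (new)  [load 70/185]
  65 → host 2  [load 135/185]
  65 → host 3 (new)  [load 65/185]
  50 → host 2  [load 185/185]
  40 → host 3  [load 105/185]
  35 → host 1  [load 185/185]
  30 → host 3  [load 135/185]
  25 → host 3  [load 160/185]
  20 → host 3  [load 180/185]
  20 → host 4 (new)  [load 20/185]
4 hosts opened.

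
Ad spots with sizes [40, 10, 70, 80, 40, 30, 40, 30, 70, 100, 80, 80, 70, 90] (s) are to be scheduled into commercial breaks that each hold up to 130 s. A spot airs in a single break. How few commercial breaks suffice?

Total = 100 + 90 + 80 + 80 + 80 + 70 + 70 + 70 + 40 + 40 + 40 + 30 + 30 + 10 = 830 s.
Lower bound: ⌈830/130⌉ = 7 commercial breaks.
Also, 8 ad spots each exceed 65 s, and no two of those can share a break, so at least 8 commercial breaks are needed.
A packing using 8 commercial breaks:
  break 1: 100 + 30 = 130
  break 2: 90 + 40 = 130
  break 3: 80 + 40 + 10 = 130
  break 4: 80 + 40 = 120
  break 5: 80 + 30 = 110
  break 6: 70 = 70
  break 7: 70 = 70
  break 8: 70 = 70
This matches the lower bound, so 8 is optimal.

8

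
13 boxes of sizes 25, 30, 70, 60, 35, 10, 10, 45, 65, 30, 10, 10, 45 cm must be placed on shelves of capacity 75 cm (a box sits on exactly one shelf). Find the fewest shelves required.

7

Total = 70 + 65 + 60 + 45 + 45 + 35 + 30 + 30 + 25 + 10 + 10 + 10 + 10 = 445 cm.
Lower bound: ⌈445/75⌉ = 6 shelves.
A packing using 7 shelves:
  shelf 1: 70 = 70
  shelf 2: 65 + 10 = 75
  shelf 3: 60 + 10 = 70
  shelf 4: 45 + 30 = 75
  shelf 5: 45 + 30 = 75
  shelf 6: 35 + 25 + 10 = 70
  shelf 7: 10 = 10
No arrangement into 6 shelves stays within capacity, so 7 is optimal.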